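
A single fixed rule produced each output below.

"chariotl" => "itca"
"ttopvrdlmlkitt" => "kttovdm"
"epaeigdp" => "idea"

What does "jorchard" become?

The transformation: keep every other character starting from the first (positions 1st, 3rd, 5th, ...), then move the last 2 characters to the front (rotate right by 2).
Doing the same to "jorchard": "hrjr".

hrjr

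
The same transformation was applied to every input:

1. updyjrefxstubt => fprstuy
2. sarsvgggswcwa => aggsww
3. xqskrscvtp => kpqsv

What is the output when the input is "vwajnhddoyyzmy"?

The pattern: keep every other character starting from the second (positions 2nd, 4th, 6th, ...), then sort the characters into alphabetical order.
Starting from "vwajnhddoyyzmy": after the first operation, "wjhdyzy"; after the second, "dhjwyyz".

dhjwyyz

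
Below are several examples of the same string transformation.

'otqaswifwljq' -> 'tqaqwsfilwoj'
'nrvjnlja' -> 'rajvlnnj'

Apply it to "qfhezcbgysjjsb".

fbehczgbsyjjqs

Looking at the pairs, the operation is to swap the first and last characters, then swap each adjacent pair of characters (1↔2, 3↔4, ...).
On "qfhezcbgysjjsb": the first step gives "bfhezcbgysjjsq", and the second then gives "fbehczgbsyjjqs".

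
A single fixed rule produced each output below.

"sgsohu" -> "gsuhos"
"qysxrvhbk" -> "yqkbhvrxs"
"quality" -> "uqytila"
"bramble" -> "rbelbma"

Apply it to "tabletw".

atwtelb

In each case the input is transformed by: reverse the string, then move the last 2 characters to the front (rotate right by 2).
"tabletw" → "wtelbat" → "atwtelb".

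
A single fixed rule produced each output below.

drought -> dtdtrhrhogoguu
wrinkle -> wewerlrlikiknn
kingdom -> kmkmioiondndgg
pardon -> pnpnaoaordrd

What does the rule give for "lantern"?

The rule is to double every character, then take characters alternately from the front and the back (1st, last, 2nd, 2nd-last, ...).
"lantern" → "llaanntteerrnn" → "lnlnararnenett".

lnlnararnenett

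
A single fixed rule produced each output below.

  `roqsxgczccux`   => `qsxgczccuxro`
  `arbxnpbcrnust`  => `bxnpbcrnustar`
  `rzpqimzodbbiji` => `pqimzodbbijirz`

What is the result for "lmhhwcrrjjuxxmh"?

hhwcrrjjuxxmhlm

The pattern: move the first 2 characters to the end (rotate left by 2).
"lmhhwcrrjjuxxmh" → "hhwcrrjjuxxmhlm".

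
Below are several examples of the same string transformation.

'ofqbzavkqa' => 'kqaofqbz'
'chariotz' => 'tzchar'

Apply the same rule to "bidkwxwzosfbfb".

Looking at the pairs, the operation is to swap the front and back halves of the string, then delete the first 2 characters.
Doing the same to "bidkwxwzosfbfb": "sfbfbbidkwxw".
(Check on "chariotz": → "iotzchar" → "tzchar" ✓)

sfbfbbidkwxw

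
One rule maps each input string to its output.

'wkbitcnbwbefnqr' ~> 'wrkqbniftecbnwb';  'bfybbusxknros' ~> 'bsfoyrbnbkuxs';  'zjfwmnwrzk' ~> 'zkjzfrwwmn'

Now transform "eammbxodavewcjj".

ejajmcmwbexvoad

Each output is the input with this applied: take characters alternately from the front and the back (1st, last, 2nd, 2nd-last, ...).
"eammbxodavewcjj" → "ejajmcmwbexvoad".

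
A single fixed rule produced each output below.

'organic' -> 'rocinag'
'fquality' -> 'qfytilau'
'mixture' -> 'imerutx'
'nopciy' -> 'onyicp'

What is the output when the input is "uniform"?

Looking at the pairs, the operation is to reverse the string, then move the last 2 characters to the front (rotate right by 2).
On "uniform": the first step gives "mrofinu", and the second then gives "numrofi".

numrofi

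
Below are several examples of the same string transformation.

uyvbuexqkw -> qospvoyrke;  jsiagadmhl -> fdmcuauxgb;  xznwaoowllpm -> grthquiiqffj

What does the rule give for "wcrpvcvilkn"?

Looking at the pairs, the operation is to move the last character to the front, then shift every letter 6 places backward in the alphabet (wrapping around).
Starting from "wcrpvcvilkn": after the first operation, "nwcrpvcvilk"; after the second, "hqwljpwpcfe".
(Check on "uyvbuexqkw": → "wuyvbuexqk" → "qospvoyrke" ✓)

hqwljpwpcfe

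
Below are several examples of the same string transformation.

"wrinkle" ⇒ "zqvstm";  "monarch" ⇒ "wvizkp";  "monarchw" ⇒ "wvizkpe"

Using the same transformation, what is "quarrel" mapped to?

cizzmt

The transformation: shift every letter 8 places forward in the alphabet (wrapping around), then delete the first character.
"quarrel" → "ycizzmt" → "cizzmt".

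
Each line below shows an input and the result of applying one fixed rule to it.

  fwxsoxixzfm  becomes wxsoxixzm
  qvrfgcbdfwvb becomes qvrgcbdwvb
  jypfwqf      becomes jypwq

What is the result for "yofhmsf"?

yohms

The pattern: remove every "f".
On "yofhmsf" that produces "yohms".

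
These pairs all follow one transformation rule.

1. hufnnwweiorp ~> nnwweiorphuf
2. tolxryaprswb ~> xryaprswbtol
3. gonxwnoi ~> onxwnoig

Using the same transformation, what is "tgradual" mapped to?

Each output is the input with this applied: swap the front and back halves of the string, then move the last 3 characters to the front (rotate right by 3).
Starting from "tgradual": after the first operation, "dualtgra"; after the second, "gradualt".

gradualt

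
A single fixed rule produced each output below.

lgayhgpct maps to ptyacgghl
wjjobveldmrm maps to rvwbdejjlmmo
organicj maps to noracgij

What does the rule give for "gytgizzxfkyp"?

The rule is to sort the characters into alphabetical order, then move the last 3 characters to the front (rotate right by 3).
Working it through for "gytgizzxfkyp": intermediate "fggikptxyyzz", final "yzzfggikptxy".

yzzfggikptxy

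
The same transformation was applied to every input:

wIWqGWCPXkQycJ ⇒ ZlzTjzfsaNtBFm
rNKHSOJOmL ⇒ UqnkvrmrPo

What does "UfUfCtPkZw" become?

In each case the input is transformed by: flip the case of every letter, then shift every letter 3 places forward in the alphabet (wrapping around).
For "UfUfCtPkZw" the result is "xIxIfWsNcZ".

xIxIfWsNcZ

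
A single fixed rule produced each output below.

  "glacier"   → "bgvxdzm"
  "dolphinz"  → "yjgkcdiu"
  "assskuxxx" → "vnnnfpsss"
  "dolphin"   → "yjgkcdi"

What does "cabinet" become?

xvwdizo

In each case the input is transformed by: shift every letter 5 places backward in the alphabet (wrapping around).
On "cabinet" that produces "xvwdizo".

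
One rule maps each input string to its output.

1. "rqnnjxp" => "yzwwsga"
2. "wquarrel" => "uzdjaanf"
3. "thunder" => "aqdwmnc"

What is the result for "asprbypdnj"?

Looking at the pairs, the operation is to swap the first and last characters, then shift every letter 9 places forward in the alphabet (wrapping around).
Working it through for "asprbypdnj": intermediate "jsprbypdna", final "sbyakhymwj".

sbyakhymwj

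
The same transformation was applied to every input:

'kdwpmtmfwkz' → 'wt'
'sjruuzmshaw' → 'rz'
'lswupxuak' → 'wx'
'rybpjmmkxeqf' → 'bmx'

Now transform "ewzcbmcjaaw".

The rule is to keep one character in every 3, starting at position 3 (positions 3rd, 6th, 9th, ...), then delete the last character.
On "ewzcbmcjaaw": the first step gives "zma", and the second then gives "zm".

zm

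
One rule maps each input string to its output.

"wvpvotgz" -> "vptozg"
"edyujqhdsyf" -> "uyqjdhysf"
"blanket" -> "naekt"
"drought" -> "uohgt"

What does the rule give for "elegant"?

Each output is the input with this applied: swap each adjacent pair of characters (1↔2, 3↔4, ...), then delete the first 2 characters.
"elegant" → "legenat" → "genat".

genat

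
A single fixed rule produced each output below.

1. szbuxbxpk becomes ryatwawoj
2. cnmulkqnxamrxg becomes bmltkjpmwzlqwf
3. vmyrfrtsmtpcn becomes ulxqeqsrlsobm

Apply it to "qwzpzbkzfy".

pvyoyajyex

The transformation: shift every letter 1 place backward in the alphabet (wrapping around).
Applying that to "qwzpzbkzfy" gives "pvyoyajyex".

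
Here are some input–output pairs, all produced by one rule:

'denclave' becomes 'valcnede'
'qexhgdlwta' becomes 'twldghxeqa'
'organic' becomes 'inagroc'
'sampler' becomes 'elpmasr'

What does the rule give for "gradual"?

audargl

Looking at the pairs, the operation is to reverse the string, then move the first character to the end.
Applying that to "gradual" gives "audargl".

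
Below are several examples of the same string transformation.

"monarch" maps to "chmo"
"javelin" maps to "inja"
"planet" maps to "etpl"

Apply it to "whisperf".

The pattern: move the first 2 characters to the end (rotate left by 2), then keep only the last 4 characters.
Starting from "whisperf": after the first operation, "isperfwh"; after the second, "rfwh".

rfwh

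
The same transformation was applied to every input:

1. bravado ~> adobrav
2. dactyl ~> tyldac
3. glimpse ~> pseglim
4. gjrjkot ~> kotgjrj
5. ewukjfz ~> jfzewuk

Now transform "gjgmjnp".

jnpgjgm

The rule is to move the last 3 characters to the front (rotate right by 3).
On "gjgmjnp" that produces "jnpgjgm".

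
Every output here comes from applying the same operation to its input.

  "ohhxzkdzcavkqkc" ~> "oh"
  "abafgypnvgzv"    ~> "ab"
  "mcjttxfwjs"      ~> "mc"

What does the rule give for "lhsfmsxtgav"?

lh

What's happening: keep only the first 2 characters.
On "lhsfmsxtgav" that produces "lh".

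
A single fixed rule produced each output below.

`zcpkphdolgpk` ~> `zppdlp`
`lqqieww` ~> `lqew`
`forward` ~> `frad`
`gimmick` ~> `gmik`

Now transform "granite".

The pattern: keep every other character starting from the first (positions 1st, 3rd, 5th, ...).
Applying that to "granite" gives "gaie".

gaie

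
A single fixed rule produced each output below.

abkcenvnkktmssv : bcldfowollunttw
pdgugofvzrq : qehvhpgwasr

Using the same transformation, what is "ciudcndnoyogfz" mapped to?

djvedoeopzphga

The pattern: shift every letter 1 place forward in the alphabet (wrapping around).
So "ciudcndnoyogfz" becomes "djvedoeopzphga".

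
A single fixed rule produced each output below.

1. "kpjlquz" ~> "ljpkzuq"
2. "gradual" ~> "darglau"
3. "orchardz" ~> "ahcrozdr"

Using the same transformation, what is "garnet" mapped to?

In each case the input is transformed by: reverse the string, then move the first 3 characters to the end (rotate left by 3).
On "garnet" that produces "ragten".

ragten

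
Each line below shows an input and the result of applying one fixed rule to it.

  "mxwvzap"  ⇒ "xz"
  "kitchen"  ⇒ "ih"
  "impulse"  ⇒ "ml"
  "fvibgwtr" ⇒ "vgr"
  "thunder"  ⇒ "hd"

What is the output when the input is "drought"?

In each case the input is transformed by: keep one character in every 3, starting at position 2 (positions 2nd, 5th, 8th, ...).
On "drought" that produces "rg".

rg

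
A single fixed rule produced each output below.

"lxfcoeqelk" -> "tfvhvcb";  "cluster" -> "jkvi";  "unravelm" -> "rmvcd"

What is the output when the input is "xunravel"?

The transformation: delete the first 3 characters, then shift every letter 9 places backward in the alphabet (wrapping around).
Working it through for "xunravel": intermediate "ravel", final "irmvc".

irmvc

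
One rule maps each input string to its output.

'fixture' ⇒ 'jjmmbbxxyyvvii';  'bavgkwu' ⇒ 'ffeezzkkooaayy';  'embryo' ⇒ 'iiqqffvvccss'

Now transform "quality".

Looking at the pairs, the operation is to shift every letter 4 places forward in the alphabet (wrapping around), then double every character.
"quality" → "uyepmxc" → "uuyyeeppmmxxcc".

uuyyeeppmmxxcc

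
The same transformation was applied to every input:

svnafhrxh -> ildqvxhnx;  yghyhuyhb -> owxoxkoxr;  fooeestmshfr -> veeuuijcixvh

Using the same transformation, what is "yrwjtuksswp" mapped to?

The transformation: shift every letter 10 places backward in the alphabet (wrapping around).
"yrwjtuksswp" → "ohmzjkaiimf".

ohmzjkaiimf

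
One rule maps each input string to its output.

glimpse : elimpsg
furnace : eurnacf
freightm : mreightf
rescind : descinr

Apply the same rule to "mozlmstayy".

yozlmstaym

What's happening: swap the first and last characters.
On "mozlmstayy" that produces "yozlmstaym".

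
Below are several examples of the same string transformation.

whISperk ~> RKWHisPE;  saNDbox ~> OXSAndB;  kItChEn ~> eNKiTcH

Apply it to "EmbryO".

Rule — move the last 2 characters to the front (rotate right by 2), then flip the case of every letter.
For "EmbryO", step one produces "yOEmbr"; step two turns that into "YoeMBR".
(Check on "kItChEn": → "EnkItCh" → "eNKiTcH" ✓)

YoeMBR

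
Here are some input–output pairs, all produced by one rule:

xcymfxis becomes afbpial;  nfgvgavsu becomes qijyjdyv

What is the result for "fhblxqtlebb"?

The rule is to shift every letter 3 places forward in the alphabet (wrapping around), then delete the last character.
Applying both steps to "fhblxqtlebb": "ikeoatwohee", then "ikeoatwohe".
(Check on "xcymfxis": → "afbpialv" → "afbpial" ✓)

ikeoatwohe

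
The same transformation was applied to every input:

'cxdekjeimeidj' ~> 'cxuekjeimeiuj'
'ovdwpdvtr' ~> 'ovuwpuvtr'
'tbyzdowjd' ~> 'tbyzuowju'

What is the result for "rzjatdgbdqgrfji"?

rzjatugbuqgrfji

In each case the input is transformed by: replace every "d" with "u".
For "rzjatdgbdqgrfji" the result is "rzjatugbuqgrfji".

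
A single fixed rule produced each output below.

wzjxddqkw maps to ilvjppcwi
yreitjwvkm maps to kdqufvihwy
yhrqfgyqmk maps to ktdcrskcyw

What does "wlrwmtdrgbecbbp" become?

ixdiyfpdsnqonnb

The rule is to shift every letter 12 places forward in the alphabet (wrapping around).
So "wlrwmtdrgbecbbp" becomes "ixdiyfpdsnqonnb".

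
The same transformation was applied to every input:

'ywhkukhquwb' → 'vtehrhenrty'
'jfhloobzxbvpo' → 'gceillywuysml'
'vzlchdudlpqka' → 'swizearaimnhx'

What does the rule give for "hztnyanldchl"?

In each case the input is transformed by: shift every letter 3 places backward in the alphabet (wrapping around).
Doing the same to "hztnyanldchl": "ewqkvxkiazei".

ewqkvxkiazei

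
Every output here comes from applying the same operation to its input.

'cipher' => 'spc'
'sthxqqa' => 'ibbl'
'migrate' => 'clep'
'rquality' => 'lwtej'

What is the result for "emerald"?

clwo

The transformation: delete the first 3 characters, then shift every letter 11 places forward in the alphabet (wrapping around).
Starting from "emerald": after the first operation, "rald"; after the second, "clwo".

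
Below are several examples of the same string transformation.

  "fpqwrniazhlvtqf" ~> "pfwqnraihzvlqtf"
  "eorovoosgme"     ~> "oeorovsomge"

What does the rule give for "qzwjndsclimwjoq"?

zqjwdncsilwmojq

Rule — swap each adjacent pair of characters (1↔2, 3↔4, ...).
Doing the same to "qzwjndsclimwjoq": "zqjwdncsilwmojq".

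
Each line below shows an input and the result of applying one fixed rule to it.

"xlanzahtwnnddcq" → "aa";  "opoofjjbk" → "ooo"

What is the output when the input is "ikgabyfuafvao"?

What's happening: keep only the vowels.
Doing the same to "ikgabyfuafvao": "iauaao".

iauaao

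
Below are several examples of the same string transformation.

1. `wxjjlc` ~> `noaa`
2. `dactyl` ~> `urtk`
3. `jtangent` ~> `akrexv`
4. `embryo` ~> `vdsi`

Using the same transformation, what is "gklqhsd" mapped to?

xbchy

The transformation: delete the last 2 characters, then shift every letter 9 places backward in the alphabet (wrapping around).
Working it through for "gklqhsd": intermediate "gklqh", final "xbchy".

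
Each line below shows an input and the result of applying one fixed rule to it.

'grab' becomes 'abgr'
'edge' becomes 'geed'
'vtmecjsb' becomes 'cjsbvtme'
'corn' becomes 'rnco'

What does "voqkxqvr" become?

The rule is to swap the front and back halves of the string.
On "voqkxqvr" that produces "xqvrvoqk".

xqvrvoqk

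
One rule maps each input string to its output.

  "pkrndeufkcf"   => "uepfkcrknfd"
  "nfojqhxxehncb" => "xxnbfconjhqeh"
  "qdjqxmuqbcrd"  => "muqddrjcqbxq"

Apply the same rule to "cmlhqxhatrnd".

xhcdmnlrhtqa

What's happening: take characters alternately from the front and the back (1st, last, 2nd, 2nd-last, ...), then move the last 2 characters to the front (rotate right by 2).
"cmlhqxhatrnd" → "cdmnlrhtqaxh" → "xhcdmnlrhtqa".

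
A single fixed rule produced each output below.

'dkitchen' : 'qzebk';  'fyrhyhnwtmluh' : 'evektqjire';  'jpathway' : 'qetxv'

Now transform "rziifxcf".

The transformation: delete the first 3 characters, then shift every letter 3 places backward in the alphabet (wrapping around).
"rziifxcf" → "fcuzc".

fcuzc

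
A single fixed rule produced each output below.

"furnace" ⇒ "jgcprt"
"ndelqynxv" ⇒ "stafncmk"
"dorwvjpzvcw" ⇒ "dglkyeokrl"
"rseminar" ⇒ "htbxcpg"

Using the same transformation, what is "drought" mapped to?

gdjvwi

Each output is the input with this applied: shift every letter 11 places backward in the alphabet (wrapping around), then delete the first character.
"drought" → "sgdjvwi" → "gdjvwi".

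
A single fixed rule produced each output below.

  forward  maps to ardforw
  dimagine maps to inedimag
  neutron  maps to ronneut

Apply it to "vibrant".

antvibr

What's happening: move the last 3 characters to the front (rotate right by 3).
For "vibrant" the result is "antvibr".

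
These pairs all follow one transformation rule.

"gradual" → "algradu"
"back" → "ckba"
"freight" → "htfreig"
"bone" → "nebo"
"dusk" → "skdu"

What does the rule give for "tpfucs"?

Rule — move the last 2 characters to the front (rotate right by 2).
On "tpfucs" that produces "cstpfu".

cstpfu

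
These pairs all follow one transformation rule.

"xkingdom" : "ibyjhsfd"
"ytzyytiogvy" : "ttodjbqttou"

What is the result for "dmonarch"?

ivmxcyhj

The pattern: shift every letter 5 places backward in the alphabet (wrapping around), then move the first 3 characters to the end (rotate left by 3).
For "dmonarch", step one produces "yhjivmxc"; step two turns that into "ivmxcyhj".
(Check on "xkingdom": → "sfdibyjh" → "ibyjhsfd" ✓)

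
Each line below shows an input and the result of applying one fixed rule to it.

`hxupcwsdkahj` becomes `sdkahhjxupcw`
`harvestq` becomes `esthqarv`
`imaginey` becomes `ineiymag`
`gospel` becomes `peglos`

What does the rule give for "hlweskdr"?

Rule — swap the first and last characters, then swap the front and back halves of the string.
Working it through for "hlweskdr": intermediate "rlweskdh", final "skdhrlwe".

skdhrlwe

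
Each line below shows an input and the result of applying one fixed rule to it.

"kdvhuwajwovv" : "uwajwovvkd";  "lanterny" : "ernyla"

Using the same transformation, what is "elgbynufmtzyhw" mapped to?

ynufmtzyhwel

In each case the input is transformed by: move the first 2 characters to the end (rotate left by 2), then delete the first 2 characters.
"elgbynufmtzyhw" → "gbynufmtzyhwel" → "ynufmtzyhwel".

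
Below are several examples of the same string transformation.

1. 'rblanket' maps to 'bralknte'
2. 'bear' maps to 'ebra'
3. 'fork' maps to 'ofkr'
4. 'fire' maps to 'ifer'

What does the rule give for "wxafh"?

Rule — swap each adjacent pair of characters (1↔2, 3↔4, ...).
Applying that to "wxafh" gives "xwfah".

xwfah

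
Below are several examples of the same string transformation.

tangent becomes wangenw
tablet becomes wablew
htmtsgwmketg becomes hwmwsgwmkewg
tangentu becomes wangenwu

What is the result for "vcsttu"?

The rule is to replace every "t" with "w".
Applying that to "vcsttu" gives "vcswwu".

vcswwu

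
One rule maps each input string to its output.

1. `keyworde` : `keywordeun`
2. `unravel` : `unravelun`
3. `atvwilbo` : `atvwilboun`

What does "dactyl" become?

dactylun

Looking at the pairs, the operation is to append "un".
Applying that to "dactyl" gives "dactylun".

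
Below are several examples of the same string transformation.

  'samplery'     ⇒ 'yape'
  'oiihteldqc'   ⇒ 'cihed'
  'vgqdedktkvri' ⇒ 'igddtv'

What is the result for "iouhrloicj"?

johli

The pattern: move the last 2 characters to the front (rotate right by 2), then keep every other character starting from the second (positions 2nd, 4th, 6th, ...).
Starting from "iouhrloicj": after the first operation, "cjiouhrloi"; after the second, "johli".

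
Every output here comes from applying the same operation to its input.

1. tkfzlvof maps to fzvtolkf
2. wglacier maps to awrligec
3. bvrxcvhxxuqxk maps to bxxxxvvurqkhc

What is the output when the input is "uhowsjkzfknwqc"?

czwwusqonkkjhf

The pattern: sort the characters into reverse alphabetical order, then move the last character to the front.
Starting from "uhowsjkzfknwqc": after the first operation, "zwwusqonkkjhfc"; after the second, "czwwusqonkkjhf".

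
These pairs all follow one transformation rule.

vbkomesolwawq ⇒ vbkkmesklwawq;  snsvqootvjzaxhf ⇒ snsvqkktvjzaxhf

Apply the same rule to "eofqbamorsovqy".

ekfqbamkrskvqy

What's happening: replace every "o" with "k".
On "eofqbamorsovqy" that produces "ekfqbamkrskvqy".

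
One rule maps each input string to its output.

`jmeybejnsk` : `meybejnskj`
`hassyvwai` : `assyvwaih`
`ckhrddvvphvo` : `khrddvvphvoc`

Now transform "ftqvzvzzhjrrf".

tqvzvzzhjrrff

The transformation: move the first character to the end.
Applying that to "ftqvzvzzhjrrf" gives "tqvzvzzhjrrff".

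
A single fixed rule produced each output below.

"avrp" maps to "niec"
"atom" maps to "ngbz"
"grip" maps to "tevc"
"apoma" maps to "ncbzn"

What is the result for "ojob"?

bwbo

What's happening: shift every letter 13 places forward in the alphabet (wrapping around) — i.e. ROT13.
On "ojob" that produces "bwbo".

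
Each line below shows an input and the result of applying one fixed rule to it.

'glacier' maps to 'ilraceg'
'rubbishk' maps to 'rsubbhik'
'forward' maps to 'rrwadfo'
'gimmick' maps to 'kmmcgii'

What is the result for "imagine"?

imnaegi

The rule is to sort the characters into alphabetical order, then move the last 3 characters to the front (rotate right by 3).
Working it through for "imagine": intermediate "aegiimn", final "imnaegi".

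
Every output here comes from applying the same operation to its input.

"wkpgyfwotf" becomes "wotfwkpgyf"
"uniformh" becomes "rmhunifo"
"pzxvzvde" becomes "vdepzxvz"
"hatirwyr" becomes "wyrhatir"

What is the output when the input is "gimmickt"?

The transformation: swap the front and back halves of the string, then move the first character to the end.
For "gimmickt", step one produces "icktgimm"; step two turns that into "cktgimmi".

cktgimmi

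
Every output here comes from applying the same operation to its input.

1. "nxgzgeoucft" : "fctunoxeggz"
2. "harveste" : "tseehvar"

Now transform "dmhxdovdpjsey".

The rule is to move the last 2 characters to the front (rotate right by 2), then take characters alternately from the front and the back (1st, last, 2nd, 2nd-last, ...).
On "dmhxdovdpjsey" that produces "esyjdpmdhvxod".

esyjdpmdhvxod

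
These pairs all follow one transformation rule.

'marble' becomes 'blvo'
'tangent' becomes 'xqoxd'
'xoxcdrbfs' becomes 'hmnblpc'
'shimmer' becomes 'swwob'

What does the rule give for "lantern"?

Each output is the input with this applied: delete the first 2 characters, then shift every letter 10 places forward in the alphabet (wrapping around).
Working it through for "lantern": intermediate "ntern", final "xdobx".
(Check on "tangent": → "ngent" → "xqoxd" ✓)

xdobx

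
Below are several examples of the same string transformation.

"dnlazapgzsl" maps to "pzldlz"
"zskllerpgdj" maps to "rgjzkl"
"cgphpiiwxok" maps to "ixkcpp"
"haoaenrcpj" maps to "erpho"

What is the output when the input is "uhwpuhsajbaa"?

The rule is to keep every other character starting from the first (positions 1st, 3rd, 5th, ...), then move the last 3 characters to the front (rotate right by 3).
For "uhwpuhsajbaa", step one produces "uwusja"; step two turns that into "sjauwu".

sjauwu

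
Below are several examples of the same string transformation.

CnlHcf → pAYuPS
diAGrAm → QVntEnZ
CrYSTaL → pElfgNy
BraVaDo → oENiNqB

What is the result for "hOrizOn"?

UbEVMbA

The pattern: flip the case of every letter, then shift every letter 13 places forward in the alphabet (wrapping around) — i.e. ROT13.
On "hOrizOn" that produces "UbEVMbA".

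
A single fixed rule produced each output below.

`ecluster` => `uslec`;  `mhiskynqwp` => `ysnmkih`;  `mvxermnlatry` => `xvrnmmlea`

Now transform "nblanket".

In each case the input is transformed by: delete the last 3 characters, then sort the characters into reverse alphabetical order.
"nblanket" → "nnlba".

nnlba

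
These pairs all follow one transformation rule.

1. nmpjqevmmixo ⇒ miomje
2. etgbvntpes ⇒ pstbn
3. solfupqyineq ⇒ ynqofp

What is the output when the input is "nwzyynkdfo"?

dowyn

The pattern: keep every other character starting from the second (positions 2nd, 4th, 6th, ...), then move the first 3 characters to the end (rotate left by 3).
"nwzyynkdfo" → "wyndo" → "dowyn".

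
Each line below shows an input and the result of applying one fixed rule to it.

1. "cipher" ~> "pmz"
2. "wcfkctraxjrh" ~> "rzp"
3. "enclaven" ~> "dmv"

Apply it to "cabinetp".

Each output is the input with this applied: shift every letter 8 places forward in the alphabet (wrapping around), then keep only the last 3 characters.
Starting from "cabinetp": after the first operation, "kijqvmbx"; after the second, "mbx".
(Check on "wcfkctraxjrh": → "eknskbzifrzp" → "rzp" ✓)

mbx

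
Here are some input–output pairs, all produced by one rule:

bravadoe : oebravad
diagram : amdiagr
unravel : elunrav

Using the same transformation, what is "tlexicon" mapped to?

Each output is the input with this applied: move the last 2 characters to the front (rotate right by 2).
"tlexicon" → "ontlexic".

ontlexic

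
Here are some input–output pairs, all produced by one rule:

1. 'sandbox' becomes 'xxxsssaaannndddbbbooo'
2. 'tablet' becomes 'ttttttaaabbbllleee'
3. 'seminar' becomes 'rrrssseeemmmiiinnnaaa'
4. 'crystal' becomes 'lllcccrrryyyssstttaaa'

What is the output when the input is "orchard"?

dddooorrrccchhhaaarrr

Each output is the input with this applied: move the last character to the front, then repeat every character 3 times.
For "orchard", step one produces "dorchar"; step two turns that into "dddooorrrccchhhaaarrr".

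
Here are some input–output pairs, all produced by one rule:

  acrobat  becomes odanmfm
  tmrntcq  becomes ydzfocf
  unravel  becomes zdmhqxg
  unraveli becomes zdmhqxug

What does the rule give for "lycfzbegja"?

Each output is the input with this applied: shift every letter 12 places forward in the alphabet (wrapping around), then move the first character to the end.
Applying both steps to "lycfzbegja": "xkorlnqsvm", then "korlnqsvmx".

korlnqsvmx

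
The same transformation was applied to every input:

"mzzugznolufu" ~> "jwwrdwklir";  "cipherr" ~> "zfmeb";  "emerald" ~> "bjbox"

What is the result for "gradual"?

What's happening: shift every letter 3 places backward in the alphabet (wrapping around), then delete the last 2 characters.
On "gradual" that produces "doxar".

doxar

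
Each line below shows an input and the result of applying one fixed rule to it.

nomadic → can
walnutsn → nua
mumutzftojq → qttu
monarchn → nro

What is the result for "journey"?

The rule is to reverse the string, then keep one character in every 3, starting at position 1 (positions 1st, 4th, 7th, ...).
Working it through for "journey": intermediate "yenruoj", final "yrj".

yrj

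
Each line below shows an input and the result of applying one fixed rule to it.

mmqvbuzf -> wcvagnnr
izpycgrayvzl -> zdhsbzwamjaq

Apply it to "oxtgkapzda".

Looking at the pairs, the operation is to move the first 3 characters to the end (rotate left by 3), then shift every letter 1 place forward in the alphabet (wrapping around).
On "oxtgkapzda" that produces "hlbqaebpyu".
(Check on "izpycgrayvzl": → "ycgrayvzlizp" → "zdhsbzwamjaq" ✓)

hlbqaebpyu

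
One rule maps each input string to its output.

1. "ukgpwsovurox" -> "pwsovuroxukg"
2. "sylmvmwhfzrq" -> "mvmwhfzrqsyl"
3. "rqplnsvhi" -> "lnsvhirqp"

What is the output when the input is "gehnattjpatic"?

nattjpaticgeh

Each output is the input with this applied: move the first 3 characters to the end (rotate left by 3).
Applying that to "gehnattjpatic" gives "nattjpaticgeh".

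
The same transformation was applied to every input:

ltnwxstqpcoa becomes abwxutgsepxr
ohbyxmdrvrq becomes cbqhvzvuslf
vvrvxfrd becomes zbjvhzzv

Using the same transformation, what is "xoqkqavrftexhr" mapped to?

Each output is the input with this applied: move the first 3 characters to the end (rotate left by 3), then shift every letter 4 places forward in the alphabet (wrapping around).
"xoqkqavrftexhr" → "kqavrftexhrxoq" → "ouezvjxiblvbsu".

ouezvjxiblvbsu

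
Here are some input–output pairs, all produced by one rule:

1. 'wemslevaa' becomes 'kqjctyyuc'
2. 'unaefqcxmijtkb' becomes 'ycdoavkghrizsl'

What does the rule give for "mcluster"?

In each case the input is transformed by: move the first 2 characters to the end (rotate left by 2), then shift every letter 2 places backward in the alphabet (wrapping around).
For "mcluster", step one produces "lustermc"; step two turns that into "jsqrcpka".

jsqrcpka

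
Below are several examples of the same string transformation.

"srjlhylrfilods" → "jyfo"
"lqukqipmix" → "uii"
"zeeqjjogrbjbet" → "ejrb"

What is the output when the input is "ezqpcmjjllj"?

What's happening: keep one character in every 3, starting at position 3 (positions 3rd, 6th, 9th, ...).
Doing the same to "ezqpcmjjllj": "qml".

qml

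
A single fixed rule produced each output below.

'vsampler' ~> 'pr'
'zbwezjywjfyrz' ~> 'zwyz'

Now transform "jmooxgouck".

Rule — move the first 2 characters to the end (rotate left by 2), then keep one character in every 3, starting at position 3 (positions 3rd, 6th, 9th, ...).
For "jmooxgouck", step one produces "ooxgouckjm"; step two turns that into "xuj".

xuj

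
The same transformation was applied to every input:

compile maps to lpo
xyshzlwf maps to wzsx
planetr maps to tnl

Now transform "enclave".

vln

Rule — reverse the string, then keep every other character starting from the second (positions 2nd, 4th, 6th, ...).
Working it through for "enclave": intermediate "evalcne", final "vln".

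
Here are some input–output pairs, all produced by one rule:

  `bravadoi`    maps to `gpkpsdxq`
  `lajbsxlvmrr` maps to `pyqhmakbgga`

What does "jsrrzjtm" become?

hggoyiby

In each case the input is transformed by: shift every letter 11 places backward in the alphabet (wrapping around), then move the first character to the end.
For "jsrrzjtm", step one produces "yhggoyib"; step two turns that into "hggoyiby".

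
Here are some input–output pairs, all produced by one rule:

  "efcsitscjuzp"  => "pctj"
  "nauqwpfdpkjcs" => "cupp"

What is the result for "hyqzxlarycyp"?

pqly

The transformation: keep one character in every 3, starting at position 3 (positions 3rd, 6th, 9th, ...), then move the last character to the front.
Applying both steps to "hyqzxlarycyp": "qlyp", then "pqly".
(Check on "nauqwpfdpkjcs": → "uppc" → "cupp" ✓)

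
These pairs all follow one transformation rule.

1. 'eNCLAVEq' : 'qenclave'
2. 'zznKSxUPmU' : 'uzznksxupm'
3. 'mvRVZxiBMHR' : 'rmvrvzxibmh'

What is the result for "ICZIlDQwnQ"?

qiczildqwn

The pattern: move the last character to the front, then convert every letter to lowercase.
Applying both steps to "ICZIlDQwnQ": "QICZIlDQwn", then "qiczildqwn".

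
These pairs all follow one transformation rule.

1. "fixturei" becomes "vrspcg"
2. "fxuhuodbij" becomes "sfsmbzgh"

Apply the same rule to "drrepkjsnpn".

Looking at the pairs, the operation is to delete the first 2 characters, then shift every letter 2 places backward in the alphabet (wrapping around).
Applying that to "drrepkjsnpn" gives "pcnihqlnl".
(Check on "fixturei": → "xturei" → "vrspcg" ✓)

pcnihqlnl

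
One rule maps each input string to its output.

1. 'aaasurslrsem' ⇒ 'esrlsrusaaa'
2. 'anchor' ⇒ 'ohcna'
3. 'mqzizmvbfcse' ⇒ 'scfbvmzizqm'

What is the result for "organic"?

inagro

The rule is to reverse the string, then delete the first character.
For "organic", step one produces "cinagro"; step two turns that into "inagro".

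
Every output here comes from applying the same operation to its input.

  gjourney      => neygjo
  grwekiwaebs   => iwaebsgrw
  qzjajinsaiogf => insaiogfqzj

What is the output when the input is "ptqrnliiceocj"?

liiceocjptq

Looking at the pairs, the operation is to move the first 3 characters to the end (rotate left by 3), then delete the first 2 characters.
Working it through for "ptqrnliiceocj": intermediate "rnliiceocjptq", final "liiceocjptq".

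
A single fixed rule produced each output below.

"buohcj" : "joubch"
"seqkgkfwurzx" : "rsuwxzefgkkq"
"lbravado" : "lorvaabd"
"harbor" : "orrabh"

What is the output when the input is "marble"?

lmrabe

Looking at the pairs, the operation is to sort the characters into alphabetical order, then swap the front and back halves of the string.
Working it through for "marble": intermediate "abelmr", final "lmrabe".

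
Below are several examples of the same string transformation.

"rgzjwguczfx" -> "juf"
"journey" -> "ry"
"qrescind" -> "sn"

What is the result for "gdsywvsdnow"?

The rule is to move the first character to the end, then keep one character in every 3, starting at position 3 (positions 3rd, 6th, 9th, ...).
For "gdsywvsdnow", step one produces "dsywvsdnowg"; step two turns that into "yso".

yso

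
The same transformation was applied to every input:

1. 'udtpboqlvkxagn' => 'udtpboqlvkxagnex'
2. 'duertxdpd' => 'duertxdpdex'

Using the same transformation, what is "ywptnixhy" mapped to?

Each output is the input with this applied: append "ex".
Applying that to "ywptnixhy" gives "ywptnixhyex".

ywptnixhyex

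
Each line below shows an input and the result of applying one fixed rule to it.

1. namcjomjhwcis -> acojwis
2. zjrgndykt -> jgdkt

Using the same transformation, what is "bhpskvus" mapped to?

hsvs

Looking at the pairs, the operation is to swap each adjacent pair of characters (1↔2, 3↔4, ...), then keep every other character starting from the first (positions 1st, 3rd, 5th, ...).
Starting from "bhpskvus": after the first operation, "hbspvksu"; after the second, "hsvs".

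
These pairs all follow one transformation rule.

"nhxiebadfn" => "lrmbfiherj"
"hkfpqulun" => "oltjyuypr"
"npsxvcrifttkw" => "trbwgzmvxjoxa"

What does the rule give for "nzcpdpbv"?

The rule is to swap each adjacent pair of characters (1↔2, 3↔4, ...), then shift every letter 4 places forward in the alphabet (wrapping around).
Working it through for "nzcpdpbv": intermediate "znpcpdvb", final "drtgthzf".

drtgthzf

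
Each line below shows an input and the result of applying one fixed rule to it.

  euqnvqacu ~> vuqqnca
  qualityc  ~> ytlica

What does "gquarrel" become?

Rule — delete the first 2 characters, then sort the characters into reverse alphabetical order.
"gquarrel" → "uarrel" → "urrlea".

urrlea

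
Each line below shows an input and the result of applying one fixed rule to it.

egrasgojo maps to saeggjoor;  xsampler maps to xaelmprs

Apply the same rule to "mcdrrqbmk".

rbcdkmmqr

Each output is the input with this applied: sort the characters into alphabetical order, then move the last character to the front.
Working it through for "mcdrrqbmk": intermediate "bcdkmmqrr", final "rbcdkmmqr".
(Check on "xsampler": → "aelmprsx" → "xaelmprs" ✓)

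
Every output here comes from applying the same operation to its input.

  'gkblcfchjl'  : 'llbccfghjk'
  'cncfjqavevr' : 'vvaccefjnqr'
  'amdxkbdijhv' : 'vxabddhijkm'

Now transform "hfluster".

The transformation: sort the characters into alphabetical order, then move the last 2 characters to the front (rotate right by 2).
"hfluster" → "efhlrstu" → "tuefhlrs".

tuefhlrs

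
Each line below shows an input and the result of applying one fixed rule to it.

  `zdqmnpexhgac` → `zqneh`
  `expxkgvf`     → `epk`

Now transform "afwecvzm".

Each output is the input with this applied: keep every other character starting from the first (positions 1st, 3rd, 5th, ...), then delete the last character.
On "afwecvzm" that produces "awc".

awc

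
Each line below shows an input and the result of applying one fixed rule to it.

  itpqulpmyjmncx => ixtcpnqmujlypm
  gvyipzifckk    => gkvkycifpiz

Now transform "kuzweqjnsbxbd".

kdubzxwbesqnj

In each case the input is transformed by: take characters alternately from the front and the back (1st, last, 2nd, 2nd-last, ...).
Applying that to "kuzweqjnsbxbd" gives "kdubzxwbesqnj".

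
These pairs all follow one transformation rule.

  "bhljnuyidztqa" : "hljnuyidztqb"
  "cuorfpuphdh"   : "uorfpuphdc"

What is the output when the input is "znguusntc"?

nguusntz

Rule — delete the last character, then move the first character to the end.
Applying both steps to "znguusntc": "znguusnt", then "nguusntz".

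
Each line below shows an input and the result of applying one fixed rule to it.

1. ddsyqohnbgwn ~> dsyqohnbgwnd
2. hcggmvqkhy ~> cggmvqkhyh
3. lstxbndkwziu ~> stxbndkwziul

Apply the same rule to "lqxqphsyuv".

The pattern: move the first character to the end.
"lqxqphsyuv" → "qxqphsyuvl".

qxqphsyuvl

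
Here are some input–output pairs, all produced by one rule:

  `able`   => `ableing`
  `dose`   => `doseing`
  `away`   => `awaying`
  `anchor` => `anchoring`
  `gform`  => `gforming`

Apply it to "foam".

What's happening: append "ing".
Applying that to "foam" gives "foaming".

foaming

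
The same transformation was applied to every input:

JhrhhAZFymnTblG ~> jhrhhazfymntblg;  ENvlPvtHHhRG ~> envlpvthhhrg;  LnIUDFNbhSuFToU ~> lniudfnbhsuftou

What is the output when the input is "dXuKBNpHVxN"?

dxukbnphvxn

In each case the input is transformed by: convert every letter to lowercase.
So "dXuKBNpHVxN" becomes "dxukbnphvxn".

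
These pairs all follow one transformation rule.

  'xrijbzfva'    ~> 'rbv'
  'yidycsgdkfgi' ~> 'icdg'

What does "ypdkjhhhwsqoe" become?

The transformation: keep one character in every 3, starting at position 2 (positions 2nd, 5th, 8th, ...).
On "ypdkjhhhwsqoe" that produces "pjhq".

pjhq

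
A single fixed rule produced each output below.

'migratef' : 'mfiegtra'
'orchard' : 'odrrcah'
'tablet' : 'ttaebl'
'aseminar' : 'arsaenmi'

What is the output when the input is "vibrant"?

vtinbar

Looking at the pairs, the operation is to take characters alternately from the front and the back (1st, last, 2nd, 2nd-last, ...).
"vibrant" → "vtinbar".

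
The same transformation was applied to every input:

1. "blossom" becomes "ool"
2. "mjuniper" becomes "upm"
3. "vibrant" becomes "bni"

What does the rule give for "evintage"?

The rule is to move the first 2 characters to the end (rotate left by 2), then keep one character in every 3, starting at position 1 (positions 1st, 4th, 7th, ...).
Starting from "evintage": after the first operation, "intageev"; after the second, "iae".

iae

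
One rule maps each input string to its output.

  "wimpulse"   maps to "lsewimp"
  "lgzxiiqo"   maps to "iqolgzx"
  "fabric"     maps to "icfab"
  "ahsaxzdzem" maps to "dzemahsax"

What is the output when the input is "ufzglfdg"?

fdgufzg

The transformation: swap the front and back halves of the string, then delete the first character.
Working it through for "ufzglfdg": intermediate "lfdgufzg", final "fdgufzg".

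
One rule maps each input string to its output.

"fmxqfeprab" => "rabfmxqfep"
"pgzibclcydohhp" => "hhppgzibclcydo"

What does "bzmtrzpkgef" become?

The rule is to move the last 3 characters to the front (rotate right by 3).
Doing the same to "bzmtrzpkgef": "gefbzmtrzpk".

gefbzmtrzpk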